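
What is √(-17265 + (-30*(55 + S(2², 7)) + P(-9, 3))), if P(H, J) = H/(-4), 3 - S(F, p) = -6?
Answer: I*√76731/2 ≈ 138.5*I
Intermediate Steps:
S(F, p) = 9 (S(F, p) = 3 - 1*(-6) = 3 + 6 = 9)
P(H, J) = -H/4 (P(H, J) = H*(-¼) = -H/4)
√(-17265 + (-30*(55 + S(2², 7)) + P(-9, 3))) = √(-17265 + (-30*(55 + 9) - ¼*(-9))) = √(-17265 + (-30*64 + 9/4)) = √(-17265 + (-1920 + 9/4)) = √(-17265 - 7671/4) = √(-76731/4) = I*√76731/2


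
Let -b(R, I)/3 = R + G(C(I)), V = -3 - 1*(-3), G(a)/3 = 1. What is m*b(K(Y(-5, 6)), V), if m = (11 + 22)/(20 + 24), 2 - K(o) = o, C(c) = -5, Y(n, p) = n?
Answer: -45/2 ≈ -22.500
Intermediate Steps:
G(a) = 3 (G(a) = 3*1 = 3)
K(o) = 2 - o
V = 0 (V = -3 + 3 = 0)
b(R, I) = -9 - 3*R (b(R, I) = -3*(R + 3) = -3*(3 + R) = -9 - 3*R)
m = 3/4 (m = 33/44 = 33*(1/44) = 3/4 ≈ 0.75000)
m*b(K(Y(-5, 6)), V) = 3*(-9 - 3*(2 - 1*(-5)))/4 = 3*(-9 - 3*(2 + 5))/4 = 3*(-9 - 3*7)/4 = 3*(-9 - 21)/4 = (3/4)*(-30) = -45/2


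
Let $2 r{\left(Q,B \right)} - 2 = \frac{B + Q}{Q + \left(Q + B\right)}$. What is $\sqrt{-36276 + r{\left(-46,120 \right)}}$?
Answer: $\frac{i \sqrt{7109641}}{14} \approx 190.46 i$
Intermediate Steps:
$r{\left(Q,B \right)} = 1 + \frac{B + Q}{2 \left(B + 2 Q\right)}$ ($r{\left(Q,B \right)} = 1 + \frac{\left(B + Q\right) \frac{1}{Q + \left(Q + B\right)}}{2} = 1 + \frac{\left(B + Q\right) \frac{1}{Q + \left(B + Q\right)}}{2} = 1 + \frac{\left(B + Q\right) \frac{1}{B + 2 Q}}{2} = 1 + \frac{\frac{1}{B + 2 Q} \left(B + Q\right)}{2} = 1 + \frac{B + Q}{2 \left(B + 2 Q\right)}$)
$\sqrt{-36276 + r{\left(-46,120 \right)}} = \sqrt{-36276 + \frac{3 \cdot 120 + 5 \left(-46\right)}{2 \left(120 + 2 \left(-46\right)\right)}} = \sqrt{-36276 + \frac{360 - 230}{2 \left(120 - 92\right)}} = \sqrt{-36276 + \frac{1}{2} \cdot \frac{1}{28} \cdot 130} = \sqrt{-36276 + \frac{65}{28}} = \sqrt{- \frac{1015663}{28}} = \frac{i \sqrt{7109641}}{14}$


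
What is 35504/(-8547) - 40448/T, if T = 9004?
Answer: -23763824/2748471 ≈ -8.6462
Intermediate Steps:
35504/(-8547) - 40448/T = 35504/(-8547) - 40448/9004 = 35504*(-1/8547) - 40448*1/9004 = -5072/1221 - 10112/2251 = -23763824/2748471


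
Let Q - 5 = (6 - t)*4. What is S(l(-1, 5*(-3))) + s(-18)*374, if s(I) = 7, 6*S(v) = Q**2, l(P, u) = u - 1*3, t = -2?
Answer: 17077/6 ≈ 2846.2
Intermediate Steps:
l(P, u) = -3 + u (l(P, u) = u - 3 = -3 + u)
Q = 37 (Q = 5 + (6 - 1*(-2))*4 = 5 + (6 + 2)*4 = 5 + 8*4 = 5 + 32 = 37)
S(v) = 1369/6 (S(v) = (1/6)*37**2 = (1/6)*1369 = 1369/6)
S(l(-1, 5*(-3))) + s(-18)*374 = 1369/6 + 7*374 = 1369/6 + 2618 = 17077/6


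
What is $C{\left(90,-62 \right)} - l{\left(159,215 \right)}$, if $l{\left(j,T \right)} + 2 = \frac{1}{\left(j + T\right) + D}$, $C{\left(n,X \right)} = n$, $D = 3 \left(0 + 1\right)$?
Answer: $\frac{34683}{377} \approx 91.997$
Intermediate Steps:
$D = 3$ ($D = 3 \cdot 1 = 3$)
$l{\left(j,T \right)} = -2 + \frac{1}{3 + T + j}$ ($l{\left(j,T \right)} = -2 + \frac{1}{\left(j + T\right) + 3} = -2 + \frac{1}{\left(T + j\right) + 3} = -2 + \frac{1}{3 + T + j}$)
$C{\left(90,-62 \right)} - l{\left(159,215 \right)} = 90 - \frac{-5 - 430 - 318}{3 + 215 + 159} = 90 - \frac{-5 - 430 - 318}{377} = 90 - \frac{1}{377} \left(-753\right) = 90 - - \frac{753}{377} = 90 + \frac{753}{377} = \frac{34683}{377}$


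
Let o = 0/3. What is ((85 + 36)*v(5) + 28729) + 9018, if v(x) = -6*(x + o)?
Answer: 34117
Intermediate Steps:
o = 0 (o = 0*(⅓) = 0)
v(x) = -6*x (v(x) = -6*(x + 0) = -6*x)
((85 + 36)*v(5) + 28729) + 9018 = ((85 + 36)*(-6*5) + 28729) + 9018 = (121*(-30) + 28729) + 9018 = (-3630 + 28729) + 9018 = 25099 + 9018 = 34117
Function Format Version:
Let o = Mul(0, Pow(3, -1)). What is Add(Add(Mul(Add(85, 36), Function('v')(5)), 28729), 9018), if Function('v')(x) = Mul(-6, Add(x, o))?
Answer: 34117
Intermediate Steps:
o = 0 (o = Mul(0, Rational(1, 3)) = 0)
Function('v')(x) = Mul(-6, x) (Function('v')(x) = Mul(-6, Add(x, 0)) = Mul(-6, x))
Add(Add(Mul(Add(85, 36), Function('v')(5)), 28729), 9018) = Add(Add(Mul(Add(85, 36), Mul(-6, 5)), 28729), 9018) = Add(Add(Mul(121, -30), 28729), 9018) = Add(Add(-3630, 28729), 9018) = Add(25099, 9018) = 34117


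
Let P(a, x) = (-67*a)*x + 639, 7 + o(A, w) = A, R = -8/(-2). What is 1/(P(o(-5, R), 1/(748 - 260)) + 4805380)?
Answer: 122/586334519 ≈ 2.0807e-7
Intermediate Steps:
R = 4 (R = -8*(-½) = 4)
o(A, w) = -7 + A
P(a, x) = 639 - 67*a*x (P(a, x) = -67*a*x + 639 = 639 - 67*a*x)
1/(P(o(-5, R), 1/(748 - 260)) + 4805380) = 1/((639 - 67*(-7 - 5)/(748 - 260)) + 4805380) = 1/((639 - 67*(-12)/488) + 4805380) = 1/((639 - 67*(-12)*1/488) + 4805380) = 1/((639 + 201/122) + 4805380) = 1/(78159/122 + 4805380) = 1/(586334519/122) = 122/586334519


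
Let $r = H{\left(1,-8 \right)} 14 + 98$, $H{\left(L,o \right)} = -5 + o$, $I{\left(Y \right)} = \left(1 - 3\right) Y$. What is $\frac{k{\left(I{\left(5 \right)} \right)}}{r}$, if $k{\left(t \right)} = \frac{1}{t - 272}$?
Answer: $\frac{1}{23688} \approx 4.2215 \cdot 10^{-5}$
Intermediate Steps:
$I{\left(Y \right)} = - 2 Y$
$k{\left(t \right)} = \frac{1}{-272 + t}$
$r = -84$ ($r = \left(-5 - 8\right) 14 + 98 = \left(-13\right) 14 + 98 = -182 + 98 = -84$)
$\frac{k{\left(I{\left(5 \right)} \right)}}{r} = \frac{1}{\left(-272 - 10\right) \left(-84\right)} = \frac{1}{-272 - 10} \left(- \frac{1}{84}\right) = \frac{1}{-282} \left(- \frac{1}{84}\right) = \left(- \frac{1}{282}\right) \left(- \frac{1}{84}\right) = \frac{1}{23688}$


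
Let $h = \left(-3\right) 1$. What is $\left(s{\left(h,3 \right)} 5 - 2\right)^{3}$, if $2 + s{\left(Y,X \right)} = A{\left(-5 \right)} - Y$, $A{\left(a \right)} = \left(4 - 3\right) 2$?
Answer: $2197$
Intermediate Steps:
$h = -3$
$A{\left(a \right)} = 2$ ($A{\left(a \right)} = 1 \cdot 2 = 2$)
$s{\left(Y,X \right)} = - Y$ ($s{\left(Y,X \right)} = -2 - \left(-2 + Y\right) = - Y$)
$\left(s{\left(h,3 \right)} 5 - 2\right)^{3} = \left(\left(-1\right) \left(-3\right) 5 - 2\right)^{3} = \left(3 \cdot 5 - 2\right)^{3} = \left(15 - 2\right)^{3} = 13^{3} = 2197$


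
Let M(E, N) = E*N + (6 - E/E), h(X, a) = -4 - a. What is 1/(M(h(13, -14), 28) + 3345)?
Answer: 1/3630 ≈ 0.00027548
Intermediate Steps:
M(E, N) = 5 + E*N (M(E, N) = E*N + (6 - 1*1) = E*N + (6 - 1) = E*N + 5 = 5 + E*N)
1/(M(h(13, -14), 28) + 3345) = 1/((5 + (-4 - 1*(-14))*28) + 3345) = 1/((5 + (-4 + 14)*28) + 3345) = 1/((5 + 10*28) + 3345) = 1/((5 + 280) + 3345) = 1/(285 + 3345) = 1/3630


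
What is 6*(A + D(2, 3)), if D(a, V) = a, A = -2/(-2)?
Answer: 18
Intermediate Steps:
A = 1 (A = -2*(-½) = 1)
6*(A + D(2, 3)) = 6*(1 + 2) = 6*3 = 18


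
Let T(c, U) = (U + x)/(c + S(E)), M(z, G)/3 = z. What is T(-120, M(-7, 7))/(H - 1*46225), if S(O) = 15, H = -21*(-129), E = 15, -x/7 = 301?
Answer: -76/163185 ≈ -0.00046573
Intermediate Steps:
x = -2107 (x = -7*301 = -2107)
H = 2709
M(z, G) = 3*z
T(c, U) = (-2107 + U)/(15 + c) (T(c, U) = (U - 2107)/(c + 15) = (-2107 + U)/(15 + c))
T(-120, M(-7, 7))/(H - 1*46225) = ((-2107 + 3*(-7))/(15 - 120))/(2709 - 1*46225) = ((-2107 - 21)/(-105))/(2709 - 46225) = -1/105*(-2128)/(-43516) = (304/15)*(-1/43516) = -76/163185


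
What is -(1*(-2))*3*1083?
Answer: 6498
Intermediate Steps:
-(1*(-2))*3*1083 = -(-2*3)*1083 = -(-6)*1083 = -1*(-6498) = 6498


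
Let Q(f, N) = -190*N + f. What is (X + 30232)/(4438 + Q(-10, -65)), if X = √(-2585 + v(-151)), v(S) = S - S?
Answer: 15116/8389 + I*√2585/16778 ≈ 1.8019 + 0.0030303*I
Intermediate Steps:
v(S) = 0
Q(f, N) = f - 190*N
X = I*√2585 (X = √(-2585 + 0) = √(-2585) = I*√2585 ≈ 50.843*I)
(X + 30232)/(4438 + Q(-10, -65)) = (I*√2585 + 30232)/(4438 + (-10 - 190*(-65))) = (30232 + I*√2585)/(4438 + (-10 + 12350)) = (30232 + I*√2585)/(4438 + 12340) = (30232 + I*√2585)/16778 = (30232 + I*√2585)*(1/16778) = 15116/8389 + I*√2585/16778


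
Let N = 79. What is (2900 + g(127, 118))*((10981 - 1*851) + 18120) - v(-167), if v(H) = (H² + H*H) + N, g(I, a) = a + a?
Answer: 88536143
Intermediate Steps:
g(I, a) = 2*a
v(H) = 79 + 2*H² (v(H) = (H² + H*H) + 79 = (H² + H²) + 79 = 2*H² + 79 = 79 + 2*H²)
(2900 + g(127, 118))*((10981 - 1*851) + 18120) - v(-167) = (2900 + 2*118)*((10981 - 1*851) + 18120) - (79 + 2*(-167)²) = (2900 + 236)*((10981 - 851) + 18120) - (79 + 2*27889) = 3136*(10130 + 18120) - (79 + 55778) = 3136*28250 - 1*55857 = 88592000 - 55857 = 88536143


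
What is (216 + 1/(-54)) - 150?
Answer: 3563/54 ≈ 65.981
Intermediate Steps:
(216 + 1/(-54)) - 150 = (216 - 1/54) - 150 = 11663/54 - 150 = 3563/54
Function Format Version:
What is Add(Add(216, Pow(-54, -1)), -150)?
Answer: Rational(3563, 54) ≈ 65.981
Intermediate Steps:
Add(Add(216, Pow(-54, -1)), -150) = Add(Add(216, Rational(-1, 54)), -150) = Add(Rational(11663, 54), -150) = Rational(3563, 54)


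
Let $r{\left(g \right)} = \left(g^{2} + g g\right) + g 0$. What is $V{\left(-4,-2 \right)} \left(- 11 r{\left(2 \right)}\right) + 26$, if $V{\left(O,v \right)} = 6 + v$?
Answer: $-326$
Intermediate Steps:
$r{\left(g \right)} = 2 g^{2}$ ($r{\left(g \right)} = \left(g^{2} + g^{2}\right) + 0 = 2 g^{2} + 0 = 2 g^{2}$)
$V{\left(-4,-2 \right)} \left(- 11 r{\left(2 \right)}\right) + 26 = \left(6 - 2\right) \left(- 11 \cdot 2 \cdot 2^{2}\right) + 26 = 4 \left(- 11 \cdot 2 \cdot 4\right) + 26 = 4 \left(\left(-11\right) 8\right) + 26 = 4 \left(-88\right) + 26 = -352 + 26 = -326$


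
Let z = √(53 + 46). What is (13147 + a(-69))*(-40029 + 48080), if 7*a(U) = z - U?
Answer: 741480998/7 + 24153*√11/7 ≈ 1.0594e+8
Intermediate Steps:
z = 3*√11 (z = √99 = 3*√11 ≈ 9.9499)
a(U) = -U/7 + 3*√11/7 (a(U) = (3*√11 - U)/7 = (-U + 3*√11)/7 = -U/7 + 3*√11/7)
(13147 + a(-69))*(-40029 + 48080) = (13147 + (-⅐*(-69) + 3*√11/7))*(-40029 + 48080) = (13147 + (69/7 + 3*√11/7))*8051 = (92098/7 + 3*√11/7)*8051 = 741480998/7 + 24153*√11/7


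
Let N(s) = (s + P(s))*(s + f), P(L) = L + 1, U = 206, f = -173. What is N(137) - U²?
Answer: -52336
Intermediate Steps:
P(L) = 1 + L
N(s) = (1 + 2*s)*(-173 + s) (N(s) = (s + (1 + s))*(s - 173) = (1 + 2*s)*(-173 + s))
N(137) - U² = (-173 - 345*137 + 2*137²) - 1*206² = (-173 - 47265 + 2*18769) - 1*42436 = (-173 - 47265 + 37538) - 42436 = -9900 - 42436 = -52336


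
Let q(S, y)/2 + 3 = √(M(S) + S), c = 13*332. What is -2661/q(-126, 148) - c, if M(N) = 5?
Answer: -1114177/260 + 29271*I/260 ≈ -4285.3 + 112.58*I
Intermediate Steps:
c = 4316
q(S, y) = -6 + 2*√(5 + S)
-2661/q(-126, 148) - c = -2661/(-6 + 2*√(5 - 126)) - 1*4316 = -2661/(-6 + 2*√(-121)) - 4316 = -2661/(-6 + 2*(11*I)) - 4316 = -2661*(-6 - 22*I)/520 - 4316 = -4316 - 2661*(-6 - 22*I)/520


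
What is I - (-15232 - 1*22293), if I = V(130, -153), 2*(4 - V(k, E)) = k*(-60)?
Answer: 41429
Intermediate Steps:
V(k, E) = 4 + 30*k (V(k, E) = 4 - k*(-60)/2 = 4 - (-30)*k = 4 + 30*k)
I = 3904 (I = 4 + 30*130 = 4 + 3900 = 3904)
I - (-15232 - 1*22293) = 3904 - (-15232 - 1*22293) = 3904 - (-15232 - 22293) = 3904 - 1*(-37525) = 3904 + 37525 = 41429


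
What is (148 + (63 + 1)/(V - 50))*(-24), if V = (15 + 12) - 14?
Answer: -129888/37 ≈ -3510.5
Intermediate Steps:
V = 13 (V = 27 - 14 = 13)
(148 + (63 + 1)/(V - 50))*(-24) = (148 + (63 + 1)/(13 - 50))*(-24) = (148 + 64/(-37))*(-24) = (148 + 64*(-1/37))*(-24) = (148 - 64/37)*(-24) = (5412/37)*(-24) = -129888/37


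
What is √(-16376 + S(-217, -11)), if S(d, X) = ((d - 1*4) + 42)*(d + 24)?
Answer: 3*√2019 ≈ 134.80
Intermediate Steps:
S(d, X) = (24 + d)*(38 + d) (S(d, X) = ((d - 4) + 42)*(24 + d) = ((-4 + d) + 42)*(24 + d) = (38 + d)*(24 + d) = (24 + d)*(38 + d))
√(-16376 + S(-217, -11)) = √(-16376 + (912 + (-217)² + 62*(-217))) = √(-16376 + (912 + 47089 - 13454)) = √(-16376 + 34547) = √18171 = 3*√2019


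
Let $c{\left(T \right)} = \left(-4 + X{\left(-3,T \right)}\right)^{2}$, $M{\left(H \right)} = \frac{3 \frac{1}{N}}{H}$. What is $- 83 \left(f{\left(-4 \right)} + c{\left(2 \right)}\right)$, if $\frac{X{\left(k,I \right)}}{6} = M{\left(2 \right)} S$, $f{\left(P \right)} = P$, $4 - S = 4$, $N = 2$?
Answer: $-996$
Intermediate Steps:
$M{\left(H \right)} = \frac{3}{2 H}$ ($M{\left(H \right)} = \frac{3 \cdot \frac{1}{2}}{H} = \frac{3}{2 H}$)
$S = 0$ ($S = 4 - 4 = 0$)
$X{\left(k,I \right)} = 0$ ($X{\left(k,I \right)} = 6 \frac{3}{2 \cdot 2} \cdot 0 = 6 \cdot \frac{3}{2} \cdot \frac{1}{2} \cdot 0 = 6 \cdot \frac{3}{4} \cdot 0 = 6 \cdot 0 = 0$)
$c{\left(T \right)} = 16$ ($c{\left(T \right)} = \left(-4 + 0\right)^{2} = \left(-4\right)^{2} = 16$)
$- 83 \left(f{\left(-4 \right)} + c{\left(2 \right)}\right) = - 83 \left(-4 + 16\right) = \left(-83\right) 12 = -996$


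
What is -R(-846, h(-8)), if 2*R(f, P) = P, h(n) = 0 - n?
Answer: -4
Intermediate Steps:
h(n) = -n
R(f, P) = P/2
-R(-846, h(-8)) = -(-1*(-8))/2 = -8/2 = -1*4 = -4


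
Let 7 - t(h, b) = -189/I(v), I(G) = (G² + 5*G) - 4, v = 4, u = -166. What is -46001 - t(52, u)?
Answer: -1472445/32 ≈ -46014.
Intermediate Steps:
I(G) = -4 + G² + 5*G
t(h, b) = 413/32 (t(h, b) = 7 - (-189)/(-4 + 4² + 5*4) = 7 - (-189)/(-4 + 16 + 20) = 7 - (-189)/32 = 7 - 1*(-189/32) = 7 + 189/32 = 413/32)
-46001 - t(52, u) = -46001 - 1*413/32 = -46001 - 413/32 = -1472445/32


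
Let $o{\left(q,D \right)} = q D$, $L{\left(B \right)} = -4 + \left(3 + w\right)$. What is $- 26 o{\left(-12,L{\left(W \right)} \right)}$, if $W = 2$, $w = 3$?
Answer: $624$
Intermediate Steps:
$L{\left(B \right)} = 2$ ($L{\left(B \right)} = -4 + \left(3 + 3\right) = -4 + 6 = 2$)
$o{\left(q,D \right)} = D q$
$- 26 o{\left(-12,L{\left(W \right)} \right)} = - 26 \cdot 2 \left(-12\right) = \left(-26\right) \left(-24\right) = 624$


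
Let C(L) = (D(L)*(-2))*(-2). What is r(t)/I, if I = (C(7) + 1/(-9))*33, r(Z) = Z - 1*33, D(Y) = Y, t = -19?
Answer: -156/2761 ≈ -0.056501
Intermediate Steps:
C(L) = 4*L (C(L) = (L*(-2))*(-2) = -2*L*(-2) = 4*L)
r(Z) = -33 + Z (r(Z) = Z - 33 = -33 + Z)
I = 2761/3 (I = (4*7 + 1/(-9))*33 = (28 - ⅑)*33 = (251/9)*33 = 2761/3 ≈ 920.33)
r(t)/I = (-33 - 19)/(2761/3) = -52*3/2761 = -156/2761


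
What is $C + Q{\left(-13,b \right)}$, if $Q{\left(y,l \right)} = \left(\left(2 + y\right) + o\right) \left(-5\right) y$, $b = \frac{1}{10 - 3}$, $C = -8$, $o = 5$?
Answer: $-398$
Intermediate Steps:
$b = \frac{1}{7} \approx 0.14286$
$Q{\left(y,l \right)} = y \left(-35 - 5 y\right)$ ($Q{\left(y,l \right)} = \left(\left(2 + y\right) + 5\right) \left(-5\right) y = \left(7 + y\right) \left(-5\right) y = \left(-35 - 5 y\right) y = y \left(-35 - 5 y\right)$)
$C + Q{\left(-13,b \right)} = -8 - - 65 \left(7 - 13\right) = -8 - \left(-65\right) \left(-6\right) = -8 - 390 = -398$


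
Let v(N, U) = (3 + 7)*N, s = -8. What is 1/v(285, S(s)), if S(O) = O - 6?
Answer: 1/2850 ≈ 0.00035088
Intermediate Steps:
S(O) = -6 + O
v(N, U) = 10*N
1/v(285, S(s)) = 1/(10*285) = 1/2850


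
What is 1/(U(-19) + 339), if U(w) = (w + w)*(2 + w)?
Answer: 1/985 ≈ 0.0010152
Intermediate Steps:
U(w) = 2*w*(2 + w) (U(w) = (2*w)*(2 + w) = 2*w*(2 + w))
1/(U(-19) + 339) = 1/(2*(-19)*(2 - 19) + 339) = 1/(2*(-19)*(-17) + 339) = 1/(646 + 339) = 1/985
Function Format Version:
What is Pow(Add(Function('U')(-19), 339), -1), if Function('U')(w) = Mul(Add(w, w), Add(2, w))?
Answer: Rational(1, 985) ≈ 0.0010152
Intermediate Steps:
Function('U')(w) = Mul(2, w, Add(2, w)) (Function('U')(w) = Mul(Mul(2, w), Add(2, w)) = Mul(2, w, Add(2, w)))
Pow(Add(Function('U')(-19), 339), -1) = Pow(Add(Mul(2, -19, Add(2, -19)), 339), -1) = Pow(Add(Mul(2, -19, -17), 339), -1) = Pow(Add(646, 339), -1) = Pow(985, -1) = Rational(1, 985)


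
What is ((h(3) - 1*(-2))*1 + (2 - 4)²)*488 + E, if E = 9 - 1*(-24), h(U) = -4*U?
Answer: -2895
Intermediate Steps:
E = 33 (E = 9 + 24 = 33)
((h(3) - 1*(-2))*1 + (2 - 4)²)*488 + E = ((-4*3 - 1*(-2))*1 + (2 - 4)²)*488 + 33 = ((-12 + 2)*1 + (-2)²)*488 + 33 = (-10*1 + 4)*488 + 33 = (-10 + 4)*488 + 33 = -6*488 + 33 = -2928 + 33 = -2895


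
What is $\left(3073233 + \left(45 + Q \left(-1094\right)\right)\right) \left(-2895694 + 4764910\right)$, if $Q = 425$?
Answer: $4875528430848$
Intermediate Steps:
$\left(3073233 + \left(45 + Q \left(-1094\right)\right)\right) \left(-2895694 + 4764910\right) = \left(3073233 + \left(45 + 425 \left(-1094\right)\right)\right) \left(-2895694 + 4764910\right) = \left(3073233 + \left(45 - 464950\right)\right) 1869216 = \left(3073233 - 464905\right) 1869216 = 2608328 \cdot 1869216 = 4875528430848$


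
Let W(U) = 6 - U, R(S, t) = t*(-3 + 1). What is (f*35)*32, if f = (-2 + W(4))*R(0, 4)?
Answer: 0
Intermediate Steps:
R(S, t) = -2*t (R(S, t) = t*(-2) = -2*t)
f = 0 (f = (-2 + (6 - 1*4))*(-2*4) = (-2 + (6 - 4))*(-8) = (-2 + 2)*(-8) = 0*(-8) = 0)
(f*35)*32 = (0*35)*32 = 0*32 = 0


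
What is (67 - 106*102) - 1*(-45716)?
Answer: 34971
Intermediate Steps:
(67 - 106*102) - 1*(-45716) = (67 - 10812) + 45716 = -10745 + 45716 = 34971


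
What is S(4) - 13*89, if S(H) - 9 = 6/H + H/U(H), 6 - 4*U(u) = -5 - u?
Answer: -34363/30 ≈ -1145.4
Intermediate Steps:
U(u) = 11/4 + u/4 (U(u) = 3/2 - (-5 - u)/4 = 3/2 + (5/4 + u/4) = 11/4 + u/4)
S(H) = 9 + 6/H + H/(11/4 + H/4) (S(H) = 9 + (6/H + H/(11/4 + H/4)) = 9 + 6/H + H/(11/4 + H/4))
S(4) - 13*89 = (66 + 13*4² + 105*4)/(4*(11 + 4)) - 13*89 = (¼)*(66 + 13*16 + 420)/15 - 1157 = (¼)*(1/15)*(66 + 208 + 420) - 1157 = (¼)*(1/15)*694 - 1157 = 347/30 - 1157 = -34363/30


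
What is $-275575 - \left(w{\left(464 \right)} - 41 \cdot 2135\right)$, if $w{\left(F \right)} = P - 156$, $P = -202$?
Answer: $-187682$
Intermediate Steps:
$w{\left(F \right)} = -358$ ($w{\left(F \right)} = -202 - 156 = -358$)
$-275575 - \left(w{\left(464 \right)} - 41 \cdot 2135\right) = -275575 - \left(-358 - 41 \cdot 2135\right) = -275575 - \left(-358 - 87535\right) = -275575 - -87893 = -275575 + 87893 = -187682$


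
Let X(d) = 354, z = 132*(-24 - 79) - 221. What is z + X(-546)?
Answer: -13463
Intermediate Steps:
z = -13817 (z = 132*(-103) - 221 = -13596 - 221 = -13817)
z + X(-546) = -13817 + 354 = -13463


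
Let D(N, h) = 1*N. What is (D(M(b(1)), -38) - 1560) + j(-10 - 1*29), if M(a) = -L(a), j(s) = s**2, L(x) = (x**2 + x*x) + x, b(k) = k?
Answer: -42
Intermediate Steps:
L(x) = x + 2*x**2 (L(x) = (x**2 + x**2) + x = 2*x**2 + x = x + 2*x**2)
M(a) = -a*(1 + 2*a)
D(N, h) = N
(D(M(b(1)), -38) - 1560) + j(-10 - 1*29) = (-1*1*(1 + 2*1) - 1560) + (-10 - 1*29)**2 = (-1*1*(1 + 2) - 1560) + (-10 - 29)**2 = (-1*1*3 - 1560) + (-39)**2 = (-3 - 1560) + 1521 = -1563 + 1521 = -42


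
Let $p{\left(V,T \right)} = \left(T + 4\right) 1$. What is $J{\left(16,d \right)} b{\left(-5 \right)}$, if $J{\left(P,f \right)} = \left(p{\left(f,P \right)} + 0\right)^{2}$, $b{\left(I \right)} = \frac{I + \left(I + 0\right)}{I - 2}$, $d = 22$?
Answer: $\frac{4000}{7} \approx 571.43$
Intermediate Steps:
$p{\left(V,T \right)} = 4 + T$ ($p{\left(V,T \right)} = \left(4 + T\right) 1 = 4 + T$)
$b{\left(I \right)} = \frac{2 I}{-2 + I}$ ($b{\left(I \right)} = \frac{I + I}{-2 + I} = \frac{2 I}{-2 + I}$)
$J{\left(P,f \right)} = \left(4 + P\right)^{2}$ ($J{\left(P,f \right)} = \left(\left(4 + P\right) + 0\right)^{2} = \left(4 + P\right)^{2}$)
$J{\left(16,d \right)} b{\left(-5 \right)} = \left(4 + 16\right)^{2} \cdot 2 \left(-5\right) \frac{1}{-2 - 5} = 20^{2} \cdot 2 \left(-5\right) \frac{1}{-7} = 400 \cdot 2 \left(-5\right) \left(- \frac{1}{7}\right) = 400 \cdot \frac{10}{7} = \frac{4000}{7}$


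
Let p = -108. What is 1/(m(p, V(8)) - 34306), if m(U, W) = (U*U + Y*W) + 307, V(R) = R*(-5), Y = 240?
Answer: -1/31935 ≈ -3.1314e-5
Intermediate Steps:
V(R) = -5*R
m(U, W) = 307 + U² + 240*W (m(U, W) = (U*U + 240*W) + 307 = (U² + 240*W) + 307 = 307 + U² + 240*W)
1/(m(p, V(8)) - 34306) = 1/((307 + (-108)² + 240*(-5*8)) - 34306) = 1/((307 + 11664 + 240*(-40)) - 34306) = 1/((307 + 11664 - 9600) - 34306) = 1/(2371 - 34306) = 1/(-31935) = -1/31935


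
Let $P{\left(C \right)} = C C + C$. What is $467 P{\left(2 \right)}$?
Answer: $2802$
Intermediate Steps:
$P{\left(C \right)} = C + C^{2}$ ($P{\left(C \right)} = C^{2} + C = C + C^{2}$)
$467 P{\left(2 \right)} = 467 \cdot 2 \left(1 + 2\right) = 467 \cdot 2 \cdot 3 = 467 \cdot 6 = 2802$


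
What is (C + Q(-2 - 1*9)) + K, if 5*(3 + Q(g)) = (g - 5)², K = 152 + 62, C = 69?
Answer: 1656/5 ≈ 331.20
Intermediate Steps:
K = 214
Q(g) = -3 + (-5 + g)²/5 (Q(g) = -3 + (g - 5)²/5 = -3 + (-5 + g)²/5)
(C + Q(-2 - 1*9)) + K = (69 + (-3 + (-5 + (-2 - 1*9))²/5)) + 214 = (69 + (-3 + (-5 + (-2 - 9))²/5)) + 214 = (69 + (-3 + (-5 - 11)²/5)) + 214 = (69 + (-3 + (⅕)*(-16)²)) + 214 = (69 + (-3 + (⅕)*256)) + 214 = (69 + (-3 + 256/5)) + 214 = (69 + 241/5) + 214 = 586/5 + 214 = 1656/5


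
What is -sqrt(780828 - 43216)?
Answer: -2*sqrt(184403) ≈ -858.84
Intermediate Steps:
-sqrt(780828 - 43216) = -sqrt(737612) = -2*sqrt(184403)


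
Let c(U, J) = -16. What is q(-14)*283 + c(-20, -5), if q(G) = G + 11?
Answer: -865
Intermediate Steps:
q(G) = 11 + G
q(-14)*283 + c(-20, -5) = (11 - 14)*283 - 16 = -3*283 - 16 = -849 - 16 = -865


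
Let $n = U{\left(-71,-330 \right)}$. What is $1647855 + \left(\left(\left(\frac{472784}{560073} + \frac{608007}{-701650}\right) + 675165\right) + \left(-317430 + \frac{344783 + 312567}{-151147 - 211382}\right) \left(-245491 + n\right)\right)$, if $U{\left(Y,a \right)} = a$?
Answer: $\frac{3705689478683839829949452027}{47488304564839350} \approx 7.8034 \cdot 10^{10}$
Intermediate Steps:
$n = -330$
$1647855 + \left(\left(\left(\frac{472784}{560073} + \frac{608007}{-701650}\right) + 675165\right) + \left(-317430 + \frac{344783 + 312567}{-151147 - 211382}\right) \left(-245491 + n\right)\right) = 1647855 + \left(\left(\left(\frac{472784}{560073} + \frac{608007}{-701650}\right) + 675165\right) + \left(-317430 + \frac{344783 + 312567}{-151147 - 211382}\right) \left(-245491 - 330\right)\right) = 1647855 + \left(\left(\left(472784 \cdot \frac{1}{560073} + 608007 \left(- \frac{1}{701650}\right)\right) + 675165\right) + \left(-317430 + \frac{657350}{-362529}\right) \left(-245821\right)\right) = 1647855 + \left(\left(\left(\frac{472784}{560073} - \frac{608007}{701650}\right) + 675165\right) + \left(-317430 + 657350 \left(- \frac{1}{362529}\right)\right) \left(-245821\right)\right) = 1647855 + \left(\left(- \frac{8799410911}{392975220450} + 675165\right) + \left(-317430 - \frac{657350}{362529}\right) \left(-245821\right)\right) = 1647855 + \left(\frac{265323105915713339}{392975220450} - - \frac{28288647499150220}{362529}\right) = 1647855 + \left(\frac{265323105915713339}{392975220450} + \frac{28288647499150220}{362529}\right) = 1647855 + \frac{3705611224843721136602357777}{47488304564839350} = \frac{3705689478683839829949452027}{47488304564839350}$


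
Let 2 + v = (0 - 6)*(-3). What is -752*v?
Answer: -12032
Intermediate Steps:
v = 16 (v = -2 + (0 - 6)*(-3) = -2 - 6*(-3) = -2 + 18 = 16)
-752*v = -752*16 = -12032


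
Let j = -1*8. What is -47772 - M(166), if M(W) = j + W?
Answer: -47930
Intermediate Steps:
j = -8
M(W) = -8 + W
-47772 - M(166) = -47772 - (-8 + 166) = -47772 - 1*158 = -47772 - 158 = -47930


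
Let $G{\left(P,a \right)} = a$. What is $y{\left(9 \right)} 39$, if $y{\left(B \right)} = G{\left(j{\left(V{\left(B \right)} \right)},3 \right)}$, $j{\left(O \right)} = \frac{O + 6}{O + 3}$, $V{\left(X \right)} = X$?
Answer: $117$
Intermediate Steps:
$j{\left(O \right)} = \frac{6 + O}{3 + O}$
$y{\left(B \right)} = 3$
$y{\left(9 \right)} 39 = 3 \cdot 39 = 117$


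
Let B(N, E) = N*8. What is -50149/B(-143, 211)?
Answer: 4559/104 ≈ 43.837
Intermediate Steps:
B(N, E) = 8*N
-50149/B(-143, 211) = -50149/(8*(-143)) = -50149/(-1144) = -50149*(-1/1144) = 4559/104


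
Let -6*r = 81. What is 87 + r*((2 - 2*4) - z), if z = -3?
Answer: 255/2 ≈ 127.50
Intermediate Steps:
r = -27/2 (r = -⅙*81 = -27/2 ≈ -13.500)
87 + r*((2 - 2*4) - z) = 87 - 27*((2 - 2*4) - 1*(-3))/2 = 87 - 27*((2 - 8) + 3)/2 = 87 - 27*(-6 + 3)/2 = 87 - 27/2*(-3) = 87 + 81/2 = 255/2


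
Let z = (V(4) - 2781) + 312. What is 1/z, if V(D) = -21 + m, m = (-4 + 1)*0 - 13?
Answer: -1/2503 ≈ -0.00039952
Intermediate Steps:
m = -13 (m = -3*0 - 13 = 0 - 13 = -13)
V(D) = -34 (V(D) = -21 - 13 = -34)
z = -2503 (z = (-34 - 2781) + 312 = -2815 + 312 = -2503)
1/z = 1/(-2503) = -1/2503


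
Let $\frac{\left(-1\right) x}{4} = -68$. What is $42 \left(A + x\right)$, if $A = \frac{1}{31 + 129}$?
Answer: $\frac{913941}{80} \approx 11424.0$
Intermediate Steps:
$x = 272$ ($x = \left(-4\right) \left(-68\right) = 272$)
$A = \frac{1}{160} \approx 0.00625$
$42 \left(A + x\right) = 42 \left(\frac{1}{160} + 272\right) = 42 \cdot \frac{43521}{160} = \frac{913941}{80}$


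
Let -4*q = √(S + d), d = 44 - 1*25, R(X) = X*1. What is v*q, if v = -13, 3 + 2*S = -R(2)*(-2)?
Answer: 13*√78/8 ≈ 14.352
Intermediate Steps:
R(X) = X
S = ½ (S = -3/2 + (-1*2*(-2))/2 = -3/2 + (-2*(-2))/2 = -3/2 + (½)*4 = -3/2 + 2 = ½ ≈ 0.50000)
d = 19 (d = 44 - 25 = 19)
q = -√78/8 (q = -√(½ + 19)/4 = -√78/8 ≈ -1.1040)
v*q = -(-13)*√78/8 = 13*√78/8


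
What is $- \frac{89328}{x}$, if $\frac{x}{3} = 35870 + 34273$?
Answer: $- \frac{29776}{70143} \approx -0.4245$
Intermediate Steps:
$x = 210429$ ($x = 3 \left(35870 + 34273\right) = 3 \cdot 70143 = 210429$)
$- \frac{89328}{x} = - \frac{89328}{210429} = \left(-89328\right) \frac{1}{210429} = - \frac{29776}{70143}$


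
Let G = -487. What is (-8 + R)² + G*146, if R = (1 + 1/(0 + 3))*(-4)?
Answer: -638318/9 ≈ -70924.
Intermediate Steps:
R = -16/3 (R = (1 + 1/3)*(-4) = (1 + ⅓)*(-4) = (4/3)*(-4) = -16/3 ≈ -5.3333)
(-8 + R)² + G*146 = (-8 - 16/3)² - 487*146 = (-40/3)² - 71102 = 1600/9 - 71102 = -638318/9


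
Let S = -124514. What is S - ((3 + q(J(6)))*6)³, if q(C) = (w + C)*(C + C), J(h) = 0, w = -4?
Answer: -130346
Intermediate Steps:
q(C) = 2*C*(-4 + C) (q(C) = (-4 + C)*(C + C) = (-4 + C)*(2*C) = 2*C*(-4 + C))
S - ((3 + q(J(6)))*6)³ = -124514 - ((3 + 2*0*(-4 + 0))*6)³ = -124514 - ((3 + 2*0*(-4))*6)³ = -124514 - ((3 + 0)*6)³ = -124514 - (3*6)³ = -124514 - 1*18³ = -124514 - 1*5832 = -124514 - 5832 = -130346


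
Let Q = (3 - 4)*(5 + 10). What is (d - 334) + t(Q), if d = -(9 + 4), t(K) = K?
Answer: -362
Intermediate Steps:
Q = -15 (Q = -1*15 = -15)
d = -13 (d = -1*13 = -13)
(d - 334) + t(Q) = (-13 - 334) - 15 = -347 - 15 = -362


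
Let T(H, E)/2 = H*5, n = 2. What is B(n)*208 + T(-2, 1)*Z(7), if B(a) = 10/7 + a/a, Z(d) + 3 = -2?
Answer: 4236/7 ≈ 605.14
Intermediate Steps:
Z(d) = -5 (Z(d) = -3 - 2 = -5)
B(a) = 17/7 (B(a) = 10*(1/7) + 1 = 10/7 + 1 = 17/7)
T(H, E) = 10*H (T(H, E) = 2*(H*5) = 2*(5*H) = 10*H)
B(n)*208 + T(-2, 1)*Z(7) = (17/7)*208 + (10*(-2))*(-5) = 3536/7 - 20*(-5) = 3536/7 + 100 = 4236/7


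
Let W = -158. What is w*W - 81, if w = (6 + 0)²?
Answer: -5769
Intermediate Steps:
w = 36 (w = 6² = 36)
w*W - 81 = 36*(-158) - 81 = -5688 - 81 = -5769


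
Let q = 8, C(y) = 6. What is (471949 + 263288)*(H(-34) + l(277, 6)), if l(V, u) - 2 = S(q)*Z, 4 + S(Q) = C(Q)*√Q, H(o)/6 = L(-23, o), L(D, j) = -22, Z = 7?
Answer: -116167446 + 61759908*√2 ≈ -2.8826e+7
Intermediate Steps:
H(o) = -132 (H(o) = 6*(-22) = -132)
S(Q) = -4 + 6*√Q
l(V, u) = -26 + 84*√2 (l(V, u) = 2 + (-4 + 6*√8)*7 = 2 + (-4 + 6*(2*√2))*7 = 2 + (-4 + 12*√2)*7 = 2 + (-28 + 84*√2) = -26 + 84*√2)
(471949 + 263288)*(H(-34) + l(277, 6)) = (471949 + 263288)*(-132 + (-26 + 84*√2)) = 735237*(-158 + 84*√2) = -116167446 + 61759908*√2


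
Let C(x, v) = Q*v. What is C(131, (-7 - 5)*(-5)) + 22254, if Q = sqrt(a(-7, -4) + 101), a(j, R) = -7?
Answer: 22254 + 60*sqrt(94) ≈ 22836.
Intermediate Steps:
Q = sqrt(94) (Q = sqrt(-7 + 101) = sqrt(94) ≈ 9.6954)
C(x, v) = v*sqrt(94) (C(x, v) = sqrt(94)*v = v*sqrt(94))
C(131, (-7 - 5)*(-5)) + 22254 = ((-7 - 5)*(-5))*sqrt(94) + 22254 = (-12*(-5))*sqrt(94) + 22254 = 60*sqrt(94) + 22254 = 22254 + 60*sqrt(94)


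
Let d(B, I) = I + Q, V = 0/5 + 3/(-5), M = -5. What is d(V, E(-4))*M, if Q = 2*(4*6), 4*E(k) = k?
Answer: -235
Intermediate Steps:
E(k) = k/4
V = -⅗ (V = 0*(⅕) + 3*(-⅕) = 0 - ⅗ = -⅗ ≈ -0.60000)
Q = 48 (Q = 2*24 = 48)
d(B, I) = 48 + I (d(B, I) = I + 48 = 48 + I)
d(V, E(-4))*M = (48 + (¼)*(-4))*(-5) = (48 - 1)*(-5) = 47*(-5) = -235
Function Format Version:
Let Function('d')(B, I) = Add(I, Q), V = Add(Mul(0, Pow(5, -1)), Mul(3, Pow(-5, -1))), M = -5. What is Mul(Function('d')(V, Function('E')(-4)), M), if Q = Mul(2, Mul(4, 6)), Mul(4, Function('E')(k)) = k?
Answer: -235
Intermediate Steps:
Function('E')(k) = Mul(Rational(1, 4), k)
V = Rational(-3, 5) (V = Add(Mul(0, Rational(1, 5)), Mul(3, Rational(-1, 5))) = Add(0, Rational(-3, 5)) = Rational(-3, 5) ≈ -0.60000)
Q = 48 (Q = Mul(2, 24) = 48)
Function('d')(B, I) = Add(48, I) (Function('d')(B, I) = Add(I, 48) = Add(48, I))
Mul(Function('d')(V, Function('E')(-4)), M) = Mul(Add(48, Mul(Rational(1, 4), -4)), -5) = Mul(Add(48, -1), -5) = Mul(47, -5) = -235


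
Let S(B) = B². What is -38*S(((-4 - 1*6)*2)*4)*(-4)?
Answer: 972800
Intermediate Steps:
-38*S(((-4 - 1*6)*2)*4)*(-4) = -38*64*(-4 - 1*6)²*(-4) = -38*64*(-4 - 6)²*(-4) = -38*(-10*2*4)²*(-4) = -38*(-20*4)²*(-4) = -38*(-80)²*(-4) = -38*6400*(-4) = -243200*(-4) = 972800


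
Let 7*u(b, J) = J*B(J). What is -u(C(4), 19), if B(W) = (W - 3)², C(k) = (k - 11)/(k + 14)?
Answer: -4864/7 ≈ -694.86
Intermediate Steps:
C(k) = (-11 + k)/(14 + k)
B(W) = (-3 + W)²
u(b, J) = J*(-3 + J)²/7 (u(b, J) = (J*(-3 + J)²)/7 = J*(-3 + J)²/7)
-u(C(4), 19) = -19*(-3 + 19)²/7 = -19*16²/7 = -19*256/7 = -1*4864/7 = -4864/7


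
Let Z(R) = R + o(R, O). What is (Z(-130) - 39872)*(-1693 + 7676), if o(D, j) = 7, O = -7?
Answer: -239290085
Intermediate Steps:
Z(R) = 7 + R (Z(R) = R + 7 = 7 + R)
(Z(-130) - 39872)*(-1693 + 7676) = ((7 - 130) - 39872)*(-1693 + 7676) = (-123 - 39872)*5983 = -39995*5983 = -239290085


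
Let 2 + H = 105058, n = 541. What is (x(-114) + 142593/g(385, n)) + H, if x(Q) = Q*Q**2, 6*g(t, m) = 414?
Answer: -31611693/23 ≈ -1.3744e+6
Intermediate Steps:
g(t, m) = 69 (g(t, m) = (1/6)*414 = 69)
x(Q) = Q**3
H = 105056 (H = -2 + 105058 = 105056)
(x(-114) + 142593/g(385, n)) + H = ((-114)**3 + 142593/69) + 105056 = (-1481544 + 142593*(1/69)) + 105056 = (-1481544 + 47531/23) + 105056 = -34027981/23 + 105056 = -31611693/23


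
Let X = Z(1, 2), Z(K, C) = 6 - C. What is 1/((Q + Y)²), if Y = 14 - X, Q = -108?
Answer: 1/9604 ≈ 0.00010412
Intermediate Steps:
X = 4 (X = 6 - 1*2 = 6 - 2 = 4)
Y = 10 (Y = 14 - 1*4 = 14 - 4 = 10)
1/((Q + Y)²) = 1/((-108 + 10)²) = 1/((-98)²) = 1/9604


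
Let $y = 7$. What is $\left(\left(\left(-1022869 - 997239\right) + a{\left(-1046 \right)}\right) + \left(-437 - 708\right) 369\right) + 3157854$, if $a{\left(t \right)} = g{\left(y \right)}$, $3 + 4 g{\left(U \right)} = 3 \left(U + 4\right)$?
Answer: $\frac{1430497}{2} \approx 7.1525 \cdot 10^{5}$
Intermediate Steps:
$g{\left(U \right)} = \frac{9}{4} + \frac{3 U}{4}$ ($g{\left(U \right)} = - \frac{3}{4} + \frac{3 \left(U + 4\right)}{4} = - \frac{3}{4} + \frac{3 \left(4 + U\right)}{4} = - \frac{3}{4} + \frac{12 + 3 U}{4} = - \frac{3}{4} + \left(3 + \frac{3 U}{4}\right) = \frac{9}{4} + \frac{3 U}{4}$)
$a{\left(t \right)} = \frac{15}{2}$ ($a{\left(t \right)} = \frac{9}{4} + \frac{3}{4} \cdot 7 = \frac{9}{4} + \frac{21}{4} = \frac{15}{2}$)
$\left(\left(\left(-1022869 - 997239\right) + a{\left(-1046 \right)}\right) + \left(-437 - 708\right) 369\right) + 3157854 = \left(\left(\left(-1022869 - 997239\right) + \frac{15}{2}\right) + \left(-437 - 708\right) 369\right) + 3157854 = \left(\left(-2020108 + \frac{15}{2}\right) - 422505\right) + 3157854 = \left(- \frac{4040201}{2} - 422505\right) + 3157854 = - \frac{4885211}{2} + 3157854 = \frac{1430497}{2}$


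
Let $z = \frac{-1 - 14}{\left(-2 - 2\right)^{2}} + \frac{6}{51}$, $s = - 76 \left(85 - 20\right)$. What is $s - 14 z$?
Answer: $- \frac{670279}{136} \approx -4928.5$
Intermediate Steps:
$s = -4940$ ($s = \left(-76\right) 65 = -4940$)
$z = - \frac{223}{272}$ ($z = \frac{-1 - 14}{\left(-4\right)^{2}} + 6 \cdot \frac{1}{51} = - \frac{15}{16} + \frac{2}{17} = - \frac{223}{272} \approx -0.81985$)
$s - 14 z = -4940 - 14 \left(- \frac{223}{272}\right) = -4940 - - \frac{1561}{136} = -4940 + \frac{1561}{136} = - \frac{670279}{136}$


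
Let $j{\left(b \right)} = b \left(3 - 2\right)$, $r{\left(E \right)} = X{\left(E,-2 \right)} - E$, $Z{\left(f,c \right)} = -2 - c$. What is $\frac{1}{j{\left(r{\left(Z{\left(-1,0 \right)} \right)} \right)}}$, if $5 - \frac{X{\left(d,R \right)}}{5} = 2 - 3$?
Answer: $\frac{1}{32} \approx 0.03125$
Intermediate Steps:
$X{\left(d,R \right)} = 30$ ($X{\left(d,R \right)} = 25 - 5 \left(2 - 3\right) = 25 - -5 = 25 + 5 = 30$)
$r{\left(E \right)} = 30 - E$
$j{\left(b \right)} = b$ ($j{\left(b \right)} = b 1 = b$)
$\frac{1}{j{\left(r{\left(Z{\left(-1,0 \right)} \right)} \right)}} = \frac{1}{30 - \left(-2 - 0\right)} = \frac{1}{30 - \left(-2 + 0\right)} = \frac{1}{30 - -2} = \frac{1}{30 + 2} = \frac{1}{32}$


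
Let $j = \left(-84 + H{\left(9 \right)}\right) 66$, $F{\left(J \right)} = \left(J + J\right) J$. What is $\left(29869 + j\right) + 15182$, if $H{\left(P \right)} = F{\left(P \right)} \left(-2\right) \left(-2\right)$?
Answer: $82275$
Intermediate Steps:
$F{\left(J \right)} = 2 J^{2}$ ($F{\left(J \right)} = 2 J J = 2 J^{2}$)
$H{\left(P \right)} = 8 P^{2}$ ($H{\left(P \right)} = 2 P^{2} \left(-2\right) \left(-2\right) = - 4 P^{2} \left(-2\right) = 8 P^{2}$)
$j = 37224$ ($j = \left(-84 + 8 \cdot 9^{2}\right) 66 = \left(-84 + 8 \cdot 81\right) 66 = \left(-84 + 648\right) 66 = 564 \cdot 66 = 37224$)
$\left(29869 + j\right) + 15182 = \left(29869 + 37224\right) + 15182 = 67093 + 15182 = 82275$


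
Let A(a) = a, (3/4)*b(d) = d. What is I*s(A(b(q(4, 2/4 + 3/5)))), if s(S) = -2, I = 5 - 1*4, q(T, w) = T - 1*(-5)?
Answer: -2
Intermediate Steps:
q(T, w) = 5 + T (q(T, w) = T + 5 = 5 + T)
b(d) = 4*d/3
I = 1 (I = 5 - 4 = 1)
I*s(A(b(q(4, 2/4 + 3/5)))) = 1*(-2) = -2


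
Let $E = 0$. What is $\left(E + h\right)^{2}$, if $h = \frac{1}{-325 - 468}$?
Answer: $\frac{1}{628849} \approx 1.5902 \cdot 10^{-6}$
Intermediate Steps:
$h = - \frac{1}{793}$ ($h = \frac{1}{-793} = - \frac{1}{793} \approx -0.001261$)
$\left(E + h\right)^{2} = \left(0 - \frac{1}{793}\right)^{2} = \left(- \frac{1}{793}\right)^{2} = \frac{1}{628849}$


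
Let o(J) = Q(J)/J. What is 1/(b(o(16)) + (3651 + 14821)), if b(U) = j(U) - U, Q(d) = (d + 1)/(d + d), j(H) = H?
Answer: 1/18472 ≈ 5.4136e-5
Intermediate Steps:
Q(d) = (1 + d)/(2*d) (Q(d) = (1 + d)/((2*d)) = (1 + d)*(1/(2*d)) = (1 + d)/(2*d))
o(J) = (1 + J)/(2*J²) (o(J) = ((1 + J)/(2*J))/J = (1 + J)/(2*J²))
b(U) = 0 (b(U) = U - U = 0)
1/(b(o(16)) + (3651 + 14821)) = 1/(0 + (3651 + 14821)) = 1/(0 + 18472) = 1/18472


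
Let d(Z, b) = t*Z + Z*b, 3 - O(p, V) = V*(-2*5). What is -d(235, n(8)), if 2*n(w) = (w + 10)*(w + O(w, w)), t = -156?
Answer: -155805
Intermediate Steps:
O(p, V) = 3 + 10*V (O(p, V) = 3 - V*(-2*5) = 3 - V*(-10) = 3 - (-10)*V = 3 + 10*V)
n(w) = (3 + 11*w)*(10 + w)/2 (n(w) = ((w + 10)*(w + (3 + 10*w)))/2 = ((10 + w)*(3 + 11*w))/2 = ((3 + 11*w)*(10 + w))/2 = (3 + 11*w)*(10 + w)/2)
d(Z, b) = -156*Z + Z*b
-d(235, n(8)) = -235*(-156 + (15 + (11/2)*8² + (113/2)*8)) = -235*(-156 + (15 + (11/2)*64 + 452)) = -235*(-156 + (15 + 352 + 452)) = -235*(-156 + 819) = -235*663 = -1*155805 = -155805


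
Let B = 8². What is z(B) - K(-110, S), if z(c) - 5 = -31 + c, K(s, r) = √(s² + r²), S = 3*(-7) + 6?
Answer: 38 - 5*√493 ≈ -73.018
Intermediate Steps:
B = 64
S = -15 (S = -21 + 6 = -15)
K(s, r) = √(r² + s²)
z(c) = -26 + c (z(c) = 5 + (-31 + c) = -26 + c)
z(B) - K(-110, S) = (-26 + 64) - √((-15)² + (-110)²) = 38 - √(225 + 12100) = 38 - √12325 = 38 - 5*√493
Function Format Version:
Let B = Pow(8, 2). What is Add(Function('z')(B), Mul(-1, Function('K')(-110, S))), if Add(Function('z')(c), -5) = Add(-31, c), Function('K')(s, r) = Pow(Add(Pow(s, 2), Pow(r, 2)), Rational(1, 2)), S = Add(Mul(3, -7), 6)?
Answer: Add(38, Mul(-5, Pow(493, Rational(1, 2)))) ≈ -73.018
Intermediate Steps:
B = 64
S = -15 (S = Add(-21, 6) = -15)
Function('K')(s, r) = Pow(Add(Pow(r, 2), Pow(s, 2)), Rational(1, 2))
Function('z')(c) = Add(-26, c) (Function('z')(c) = Add(5, Add(-31, c)) = Add(-26, c))
Add(Function('z')(B), Mul(-1, Function('K')(-110, S))) = Add(Add(-26, 64), Mul(-1, Pow(Add(Pow(-15, 2), Pow(-110, 2)), Rational(1, 2)))) = Add(38, Mul(-1, Pow(Add(225, 12100), Rational(1, 2)))) = Add(38, Mul(-1, Pow(12325, Rational(1, 2)))) = Add(38, Mul(-1, Mul(5, Pow(493, Rational(1, 2))))) = Add(38, Mul(-5, Pow(493, Rational(1, 2))))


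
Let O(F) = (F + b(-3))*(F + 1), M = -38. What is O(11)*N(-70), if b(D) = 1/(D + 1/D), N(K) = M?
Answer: -24396/5 ≈ -4879.2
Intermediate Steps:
N(K) = -38
O(F) = (1 + F)*(-3/10 + F) (O(F) = (F - 3/(1 + (-3)**2))*(F + 1) = (F - 3/(1 + 9))*(1 + F) = (F - 3/10)*(1 + F) = (-3/10 + F)*(1 + F) = (1 + F)*(-3/10 + F))
O(11)*N(-70) = (-3/10 + 11**2 + (7/10)*11)*(-38) = (-3/10 + 121 + 77/10)*(-38) = (642/5)*(-38) = -24396/5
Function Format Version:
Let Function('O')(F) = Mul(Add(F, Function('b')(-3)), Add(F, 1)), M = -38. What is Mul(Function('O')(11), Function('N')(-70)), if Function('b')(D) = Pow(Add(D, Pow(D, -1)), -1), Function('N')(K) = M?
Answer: Rational(-24396, 5) ≈ -4879.2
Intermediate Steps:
Function('N')(K) = -38
Function('O')(F) = Mul(Add(1, F), Add(Rational(-3, 10), F)) (Function('O')(F) = Mul(Add(F, Mul(-3, Pow(Add(1, Pow(-3, 2)), -1))), Add(F, 1)) = Mul(Add(F, Mul(-3, Pow(Add(1, 9), -1))), Add(1, F)) = Mul(Add(F, Mul(-3, Pow(10, -1))), Add(1, F)) = Mul(Add(F, Mul(-3, Rational(1, 10))), Add(1, F)) = Mul(Add(F, Rational(-3, 10)), Add(1, F)) = Mul(Add(Rational(-3, 10), F), Add(1, F)) = Mul(Add(1, F), Add(Rational(-3, 10), F)))
Mul(Function('O')(11), Function('N')(-70)) = Mul(Add(Rational(-3, 10), Pow(11, 2), Mul(Rational(7, 10), 11)), -38) = Mul(Add(Rational(-3, 10), 121, Rational(77, 10)), -38) = Mul(Rational(642, 5), -38) = Rational(-24396, 5)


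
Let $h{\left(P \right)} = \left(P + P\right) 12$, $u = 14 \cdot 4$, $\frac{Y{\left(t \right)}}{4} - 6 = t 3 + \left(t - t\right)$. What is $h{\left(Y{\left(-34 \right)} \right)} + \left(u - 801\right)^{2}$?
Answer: $545809$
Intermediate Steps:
$Y{\left(t \right)} = 24 + 12 t$ ($Y{\left(t \right)} = 24 + 4 \left(t 3 + \left(t - t\right)\right) = 24 + 4 \left(3 t + 0\right) = 24 + 4 \cdot 3 t = 24 + 12 t$)
$u = 56$
$h{\left(P \right)} = 24 P$ ($h{\left(P \right)} = 2 P 12 = 24 P$)
$h{\left(Y{\left(-34 \right)} \right)} + \left(u - 801\right)^{2} = 24 \left(24 + 12 \left(-34\right)\right) + \left(56 - 801\right)^{2} = 24 \left(24 - 408\right) + \left(-745\right)^{2} = 24 \left(-384\right) + 555025 = -9216 + 555025 = 545809$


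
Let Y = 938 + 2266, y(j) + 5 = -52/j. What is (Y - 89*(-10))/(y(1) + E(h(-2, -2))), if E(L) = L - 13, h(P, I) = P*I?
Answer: -2047/33 ≈ -62.030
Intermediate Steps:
h(P, I) = I*P
y(j) = -5 - 52/j
E(L) = -13 + L
Y = 3204
(Y - 89*(-10))/(y(1) + E(h(-2, -2))) = (3204 - 89*(-10))/((-5 - 52/1) + (-13 - 2*(-2))) = (3204 + 890)/((-5 - 52*1) + (-13 + 4)) = 4094/((-5 - 52) - 9) = 4094/(-57 - 9) = 4094/(-66) = 4094*(-1/66) = -2047/33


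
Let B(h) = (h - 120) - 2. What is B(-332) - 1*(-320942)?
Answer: 320488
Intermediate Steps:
B(h) = -122 + h (B(h) = (-120 + h) - 2 = -122 + h)
B(-332) - 1*(-320942) = (-122 - 332) - 1*(-320942) = -454 + 320942 = 320488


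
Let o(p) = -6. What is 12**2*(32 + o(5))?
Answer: 3744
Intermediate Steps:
12**2*(32 + o(5)) = 12**2*(32 - 6) = 144*26 = 3744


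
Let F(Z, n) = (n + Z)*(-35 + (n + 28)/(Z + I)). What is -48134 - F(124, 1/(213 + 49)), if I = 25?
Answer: -448160110527/10227956 ≈ -43817.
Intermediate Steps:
F(Z, n) = (-35 + (28 + n)/(25 + Z))*(Z + n) (F(Z, n) = (n + Z)*(-35 + (n + 28)/(Z + 25)) = (Z + n)*(-35 + (28 + n)/(25 + Z)) = (-35 + (28 + n)/(25 + Z))*(Z + n))
-48134 - F(124, 1/(213 + 49)) = -48134 - ((1/(213 + 49))² - 847*124 - 847/(213 + 49) - 35*124² - 34*124/(213 + 49))/(25 + 124) = -48134 - ((1/262)² - 105028 - 847/262 - 35*15376 - 34*124/262)/149 = -48134 - ((1/262)² - 105028 - 847*1/262 - 538160 - 34*124*1/262)/149 = -48134 - (1/68644 - 105028 - 847/262 - 538160 - 2108/131)/149 = -48134 - (-44152323577)/(149*68644) = -48134 - 1*(-44152323577/10227956) = -48134 + 44152323577/10227956 = -448160110527/10227956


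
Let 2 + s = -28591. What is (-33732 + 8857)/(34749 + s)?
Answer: -24875/6156 ≈ -4.0408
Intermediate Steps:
s = -28593 (s = -2 - 28591 = -28593)
(-33732 + 8857)/(34749 + s) = (-33732 + 8857)/(34749 - 28593) = -24875/6156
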